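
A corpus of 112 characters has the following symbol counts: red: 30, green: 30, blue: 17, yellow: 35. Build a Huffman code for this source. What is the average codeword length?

2 bits/symbol

Probabilities are the counts divided by 112.
Repeatedly combine the two least-probable nodes; the expected code length is the sum of the merged weights.
merge 17/112 + 15/56 → 47/112
merge 15/56 + 5/16 → 65/112
merge 47/112 + 65/112 → 1
L = 47/112 + 65/112 + 1 = 2 bits/symbol.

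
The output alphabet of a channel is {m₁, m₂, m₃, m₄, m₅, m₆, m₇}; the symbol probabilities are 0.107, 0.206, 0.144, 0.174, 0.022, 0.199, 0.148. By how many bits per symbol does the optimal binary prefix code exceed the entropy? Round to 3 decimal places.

0.075 bits

Entropy H = −Σ p log₂ p ≈ 2.6487 bits.
Huffman merges: 11/500+107/1000→129/1000; 129/1000+18/125→273/1000; 37/250+87/500→161/500; 199/1000+103/500→81/200; 273/1000+161/500→119/200; 81/200+119/200→1. L = 681/250 ≈ 2.7240.
L − H = 2.7240 − 2.6487 = 0.075 bits.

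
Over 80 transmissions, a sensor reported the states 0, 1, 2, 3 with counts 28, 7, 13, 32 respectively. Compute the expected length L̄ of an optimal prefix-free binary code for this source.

1.85 bits/symbol

Probabilities are the counts divided by 80.
Repeatedly combine the two least-probable nodes; the expected code length is the sum of the merged weights.
merge 7/80 + 13/80 → 1/4
merge 1/4 + 7/20 → 3/5
merge 2/5 + 3/5 → 1
L = 1/4 + 3/5 + 1 = 37/20 = 1.85 bits/symbol.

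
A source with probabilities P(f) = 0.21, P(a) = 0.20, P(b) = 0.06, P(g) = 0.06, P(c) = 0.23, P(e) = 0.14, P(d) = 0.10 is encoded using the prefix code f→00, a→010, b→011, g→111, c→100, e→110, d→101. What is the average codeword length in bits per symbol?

L̄ = Σ pᵢ·ℓᵢ = 0.21·2 + 0.20·3 + 0.06·3 + 0.06·3 + 0.23·3 + 0.14·3 + 0.10·3 = 2.79 bits/symbol.

2.79 bits/symbol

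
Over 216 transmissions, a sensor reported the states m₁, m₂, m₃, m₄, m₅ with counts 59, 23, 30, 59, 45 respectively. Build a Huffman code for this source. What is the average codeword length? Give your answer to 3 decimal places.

2.245 bits/symbol

Probabilities are the counts divided by 216.
Repeatedly combine the two least-probable nodes; the expected code length is the sum of the merged weights.
merge 23/216 + 5/36 → 53/216
merge 5/24 + 53/216 → 49/108
merge 59/216 + 59/216 → 59/108
merge 49/108 + 59/108 → 1
L = 53/216 + 49/108 + 59/108 + 1 = 485/216 ≈ 2.245 bits/symbol.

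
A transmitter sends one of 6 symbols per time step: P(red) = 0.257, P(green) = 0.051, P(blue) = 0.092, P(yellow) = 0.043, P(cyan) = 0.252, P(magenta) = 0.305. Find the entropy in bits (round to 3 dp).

2.258 bits

H = −Σ pᵢ log₂ pᵢ.
−0.257·log₂(0.257) = 0.5038
−0.051·log₂(0.051) = 0.2190
−0.092·log₂(0.092) = 0.3167
−0.043·log₂(0.043) = 0.1952
−0.252·log₂(0.252) = 0.5011
−0.305·log₂(0.305) = 0.5225
Sum ≈ 2.2582 → 2.258 bits.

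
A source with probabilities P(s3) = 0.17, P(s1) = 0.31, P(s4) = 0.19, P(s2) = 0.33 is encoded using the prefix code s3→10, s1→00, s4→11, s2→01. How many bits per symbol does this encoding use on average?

L̄ = Σ pᵢ·ℓᵢ = 0.17·2 + 0.31·2 + 0.19·2 + 0.33·2 = 2 bits/symbol.

2 bits/symbol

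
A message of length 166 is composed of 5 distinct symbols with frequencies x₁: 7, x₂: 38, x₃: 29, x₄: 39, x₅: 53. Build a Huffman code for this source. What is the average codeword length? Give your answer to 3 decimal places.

2.217 bits/symbol

Probabilities are the counts divided by 166.
Repeatedly combine the two least-probable nodes; the expected code length is the sum of the merged weights.
merge 7/166 + 29/166 → 18/83
merge 18/83 + 19/83 → 37/83
merge 39/166 + 53/166 → 46/83
merge 37/83 + 46/83 → 1
L = 18/83 + 37/83 + 46/83 + 1 = 184/83 ≈ 2.217 bits/symbol.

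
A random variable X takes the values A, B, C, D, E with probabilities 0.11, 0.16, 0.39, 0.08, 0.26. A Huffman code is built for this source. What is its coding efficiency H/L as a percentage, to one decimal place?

Entropy H = −Σ p log₂ p ≈ 2.0999 bits.
Huffman merges: 2/25+11/100→19/100; 4/25+19/100→7/20; 13/50+7/20→61/100; 39/100+61/100→1. L = 43/20 ≈ 2.1500.
Efficiency = H/L = 2.0999/2.1500 = 97.7%.

97.7%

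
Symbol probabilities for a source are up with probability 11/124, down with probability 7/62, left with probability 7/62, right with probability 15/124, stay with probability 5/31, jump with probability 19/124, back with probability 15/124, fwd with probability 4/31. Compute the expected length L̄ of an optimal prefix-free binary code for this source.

Repeatedly combine the two least-probable nodes; the expected code length is the sum of the merged weights.
merge 11/124 + 7/62 → 25/124
merge 7/62 + 15/124 → 29/124
merge 15/124 + 4/31 → 1/4
merge 19/124 + 5/31 → 39/124
merge 25/124 + 29/124 → 27/62
merge 1/4 + 39/124 → 35/62
merge 27/62 + 35/62 → 1
L = 25/124 + 29/124 + 1/4 + 39/124 + 27/62 + 35/62 + 1 = 3 bits/symbol.

3 bits/symbol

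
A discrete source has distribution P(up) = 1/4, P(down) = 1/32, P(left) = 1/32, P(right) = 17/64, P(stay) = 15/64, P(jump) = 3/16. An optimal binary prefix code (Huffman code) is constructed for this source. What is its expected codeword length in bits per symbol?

2.3125 bits/symbol

Repeatedly combine the two least-probable nodes; the expected code length is the sum of the merged weights.
merge 1/32 + 1/32 → 1/16
merge 1/16 + 3/16 → 1/4
merge 15/64 + 1/4 → 31/64
merge 1/4 + 17/64 → 33/64
merge 31/64 + 33/64 → 1
L = 1/16 + 1/4 + 31/64 + 33/64 + 1 = 37/16 = 2.3125 bits/symbol.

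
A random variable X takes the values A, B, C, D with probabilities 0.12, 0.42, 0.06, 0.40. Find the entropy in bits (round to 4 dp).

H = −Σ pᵢ log₂ pᵢ.
−0.12·log₂(0.12) = 0.3671
−0.42·log₂(0.42) = 0.5256
−0.06·log₂(0.06) = 0.2435
−0.40·log₂(0.40) = 0.5288
Sum ≈ 1.6650 → 1.6650 bits.

1.6650 bits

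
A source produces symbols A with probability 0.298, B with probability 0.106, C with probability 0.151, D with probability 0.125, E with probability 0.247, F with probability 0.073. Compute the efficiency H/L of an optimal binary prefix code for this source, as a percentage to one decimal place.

Entropy H = −Σ p log₂ p ≈ 2.4245 bits.
Huffman merges: 73/1000+53/500→179/1000; 1/8+151/1000→69/250; 179/1000+247/1000→213/500; 69/250+149/500→287/500; 213/500+287/500→1. L = 491/200 ≈ 2.4550.
Efficiency = H/L = 2.4245/2.4550 = 98.8%.

98.8%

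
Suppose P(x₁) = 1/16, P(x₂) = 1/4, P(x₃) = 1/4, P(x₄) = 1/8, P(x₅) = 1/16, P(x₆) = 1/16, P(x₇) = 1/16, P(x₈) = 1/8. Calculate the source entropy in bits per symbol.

Each probability is a power of 1/2, so log₂(1/p) is an integer.
H = Σ p·log₂(1/p) = 1/16·4 + 1/4·2 + 1/4·2 + 1/8·3 + 1/16·4 + 1/16·4 + 1/16·4 + 1/8·3 = 2.75 bits.

2.75 bits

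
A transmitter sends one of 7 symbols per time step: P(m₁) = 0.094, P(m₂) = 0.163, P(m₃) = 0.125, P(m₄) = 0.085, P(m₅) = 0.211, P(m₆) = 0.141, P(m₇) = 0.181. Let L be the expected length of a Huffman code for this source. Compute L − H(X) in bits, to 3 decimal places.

0.044 bits

Entropy H = −Σ p log₂ p ≈ 2.7430 bits.
Huffman merges: 17/200+47/500→179/1000; 1/8+141/1000→133/500; 163/1000+179/1000→171/500; 181/1000+211/1000→49/125; 133/500+171/500→76/125; 49/125+76/125→1. L = 2787/1000 ≈ 2.7870.
L − H = 2.7870 − 2.7430 = 0.044 bits.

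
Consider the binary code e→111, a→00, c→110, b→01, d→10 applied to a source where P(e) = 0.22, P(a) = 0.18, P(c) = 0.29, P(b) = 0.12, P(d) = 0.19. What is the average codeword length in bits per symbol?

L̄ = Σ pᵢ·ℓᵢ = 0.22·3 + 0.18·2 + 0.29·3 + 0.12·2 + 0.19·2 = 2.51 bits/symbol.

2.51 bits/symbol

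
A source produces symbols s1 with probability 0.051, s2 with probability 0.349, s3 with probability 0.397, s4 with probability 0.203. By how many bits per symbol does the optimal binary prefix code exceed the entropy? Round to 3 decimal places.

0.112 bits

Entropy H = −Σ p log₂ p ≈ 1.7451 bits.
Huffman merges: 51/1000+203/1000→127/500; 127/500+349/1000→603/1000; 397/1000+603/1000→1. L = 1857/1000 ≈ 1.8570.
L − H = 1.8570 − 1.7451 = 0.112 bits.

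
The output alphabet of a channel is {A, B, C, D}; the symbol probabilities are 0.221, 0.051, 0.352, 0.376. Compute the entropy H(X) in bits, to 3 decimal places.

1.761 bits

H = −Σ pᵢ log₂ pᵢ.
−0.221·log₂(0.221) = 0.4813
−0.051·log₂(0.051) = 0.2190
−0.352·log₂(0.352) = 0.5302
−0.376·log₂(0.376) = 0.5306
Sum ≈ 1.7611 → 1.761 bits.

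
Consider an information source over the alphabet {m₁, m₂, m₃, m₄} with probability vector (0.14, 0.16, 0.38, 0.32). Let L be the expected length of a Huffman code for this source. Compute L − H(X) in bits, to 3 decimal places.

0.043 bits

Entropy H = −Σ p log₂ p ≈ 1.8766 bits.
Huffman merges: 7/50+4/25→3/10; 3/10+8/25→31/50; 19/50+31/50→1. L = 48/25 ≈ 1.9200.
L − H = 1.9200 − 1.8766 = 0.043 bits.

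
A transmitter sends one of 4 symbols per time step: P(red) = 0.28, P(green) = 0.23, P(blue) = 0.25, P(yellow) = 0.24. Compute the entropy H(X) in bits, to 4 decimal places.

H = −Σ pᵢ log₂ pᵢ.
−0.28·log₂(0.28) = 0.5142
−0.23·log₂(0.23) = 0.4877
−0.25·log₂(0.25) = 0.5000
−0.24·log₂(0.24) = 0.4941
Sum ≈ 1.9960 → 1.9960 bits.

1.9960 bits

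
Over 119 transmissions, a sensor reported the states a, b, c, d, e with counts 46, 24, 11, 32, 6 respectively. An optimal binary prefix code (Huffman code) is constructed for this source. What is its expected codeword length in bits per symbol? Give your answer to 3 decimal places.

2.101 bits/symbol

Probabilities are the counts divided by 119.
Repeatedly combine the two least-probable nodes; the expected code length is the sum of the merged weights.
merge 6/119 + 11/119 → 1/7
merge 1/7 + 24/119 → 41/119
merge 32/119 + 41/119 → 73/119
merge 46/119 + 73/119 → 1
L = 1/7 + 41/119 + 73/119 + 1 = 250/119 ≈ 2.101 bits/symbol.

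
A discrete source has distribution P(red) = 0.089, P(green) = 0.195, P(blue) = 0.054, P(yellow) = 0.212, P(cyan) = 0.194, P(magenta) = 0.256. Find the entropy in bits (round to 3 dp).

2.435 bits

H = −Σ pᵢ log₂ pᵢ.
−0.089·log₂(0.089) = 0.3106
−0.195·log₂(0.195) = 0.4599
−0.054·log₂(0.054) = 0.2274
−0.212·log₂(0.212) = 0.4744
−0.194·log₂(0.194) = 0.4590
−0.256·log₂(0.256) = 0.5032
Sum ≈ 2.4345 → 2.435 bits.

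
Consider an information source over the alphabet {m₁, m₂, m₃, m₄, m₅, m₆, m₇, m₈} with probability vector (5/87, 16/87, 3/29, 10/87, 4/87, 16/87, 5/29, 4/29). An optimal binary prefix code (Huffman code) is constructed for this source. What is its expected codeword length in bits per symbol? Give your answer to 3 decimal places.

2.920 bits/symbol

Repeatedly combine the two least-probable nodes; the expected code length is the sum of the merged weights.
merge 4/87 + 5/87 → 3/29
merge 3/29 + 3/29 → 6/29
merge 10/87 + 4/29 → 22/87
merge 5/29 + 16/87 → 31/87
merge 16/87 + 6/29 → 34/87
merge 22/87 + 31/87 → 53/87
merge 34/87 + 53/87 → 1
L = 3/29 + 6/29 + 22/87 + 31/87 + 34/87 + 53/87 + 1 = 254/87 ≈ 2.920 bits/symbol.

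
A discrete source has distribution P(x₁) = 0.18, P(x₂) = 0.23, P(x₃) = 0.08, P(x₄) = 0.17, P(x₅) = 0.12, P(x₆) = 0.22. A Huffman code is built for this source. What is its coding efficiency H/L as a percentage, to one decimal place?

Entropy H = −Σ p log₂ p ≈ 2.5067 bits.
Huffman merges: 2/25+3/25→1/5; 17/100+9/50→7/20; 1/5+11/50→21/50; 23/100+7/20→29/50; 21/50+29/50→1. L = 51/20 ≈ 2.5500.
Efficiency = H/L = 2.5067/2.5500 = 98.3%.

98.3%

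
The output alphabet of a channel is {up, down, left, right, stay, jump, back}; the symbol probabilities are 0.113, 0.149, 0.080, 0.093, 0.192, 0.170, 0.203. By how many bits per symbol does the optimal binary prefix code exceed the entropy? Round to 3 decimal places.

Entropy H = −Σ p log₂ p ≈ 2.7336 bits.
Huffman merges: 2/25+93/1000→173/1000; 113/1000+149/1000→131/500; 17/100+173/1000→343/1000; 24/125+203/1000→79/200; 131/500+343/1000→121/200; 79/200+121/200→1. L = 1389/500 ≈ 2.7780.
L − H = 2.7780 − 2.7336 = 0.044 bits.

0.044 bits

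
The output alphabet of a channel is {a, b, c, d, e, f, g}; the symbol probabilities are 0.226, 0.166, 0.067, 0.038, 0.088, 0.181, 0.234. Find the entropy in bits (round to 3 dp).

2.601 bits

H = −Σ pᵢ log₂ pᵢ.
−0.226·log₂(0.226) = 0.4849
−0.166·log₂(0.166) = 0.4301
−0.067·log₂(0.067) = 0.2613
−0.038·log₂(0.038) = 0.1793
−0.088·log₂(0.088) = 0.3086
−0.181·log₂(0.181) = 0.4463
−0.234·log₂(0.234) = 0.4903
Sum ≈ 2.6008 → 2.601 bits.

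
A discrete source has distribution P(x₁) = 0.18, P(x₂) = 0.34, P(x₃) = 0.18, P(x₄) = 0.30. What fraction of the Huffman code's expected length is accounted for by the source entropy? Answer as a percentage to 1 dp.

97.0%

Entropy H = −Σ p log₂ p ≈ 1.9409 bits.
Huffman merges: 9/50+9/50→9/25; 3/10+17/50→16/25; 9/25+16/25→1. L = 2 ≈ 2.0000.
Efficiency = H/L = 1.9409/2.0000 = 97.0%.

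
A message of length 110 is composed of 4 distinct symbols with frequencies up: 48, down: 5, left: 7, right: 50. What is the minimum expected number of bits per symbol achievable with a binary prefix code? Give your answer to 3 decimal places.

Probabilities are the counts divided by 110.
Repeatedly combine the two least-probable nodes; the expected code length is the sum of the merged weights.
merge 1/22 + 7/110 → 6/55
merge 6/55 + 24/55 → 6/11
merge 5/11 + 6/11 → 1
L = 6/55 + 6/11 + 1 = 91/55 ≈ 1.655 bits/symbol.

1.655 bits/symbol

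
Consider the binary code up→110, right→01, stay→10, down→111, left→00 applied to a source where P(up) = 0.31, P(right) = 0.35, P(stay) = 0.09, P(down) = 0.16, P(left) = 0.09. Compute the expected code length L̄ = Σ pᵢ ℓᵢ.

L̄ = Σ pᵢ·ℓᵢ = 0.31·3 + 0.35·2 + 0.09·2 + 0.16·3 + 0.09·2 = 2.47 bits/symbol.

2.47 bits/symbol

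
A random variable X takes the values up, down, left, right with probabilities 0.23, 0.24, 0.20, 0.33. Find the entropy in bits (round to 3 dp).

1.974 bits

H = −Σ pᵢ log₂ pᵢ.
−0.23·log₂(0.23) = 0.4877
−0.24·log₂(0.24) = 0.4941
−0.20·log₂(0.20) = 0.4644
−0.33·log₂(0.33) = 0.5278
Sum ≈ 1.9740 → 1.974 bits.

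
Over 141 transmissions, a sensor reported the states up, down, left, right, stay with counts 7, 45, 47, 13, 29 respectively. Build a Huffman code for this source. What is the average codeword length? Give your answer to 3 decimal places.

2.142 bits/symbol

Probabilities are the counts divided by 141.
Repeatedly combine the two least-probable nodes; the expected code length is the sum of the merged weights.
merge 7/141 + 13/141 → 20/141
merge 20/141 + 29/141 → 49/141
merge 15/47 + 1/3 → 92/141
merge 49/141 + 92/141 → 1
L = 20/141 + 49/141 + 92/141 + 1 = 302/141 ≈ 2.142 bits/symbol.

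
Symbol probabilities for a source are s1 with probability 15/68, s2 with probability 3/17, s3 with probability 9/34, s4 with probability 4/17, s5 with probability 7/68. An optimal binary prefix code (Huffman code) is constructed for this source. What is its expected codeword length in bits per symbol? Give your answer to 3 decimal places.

2.279 bits/symbol

Repeatedly combine the two least-probable nodes; the expected code length is the sum of the merged weights.
merge 7/68 + 3/17 → 19/68
merge 15/68 + 4/17 → 31/68
merge 9/34 + 19/68 → 37/68
merge 31/68 + 37/68 → 1
L = 19/68 + 31/68 + 37/68 + 1 = 155/68 ≈ 2.279 bits/symbol.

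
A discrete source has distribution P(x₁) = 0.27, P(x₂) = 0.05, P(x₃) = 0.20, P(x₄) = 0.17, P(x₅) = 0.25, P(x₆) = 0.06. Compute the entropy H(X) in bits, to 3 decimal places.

H = −Σ pᵢ log₂ pᵢ.
−0.27·log₂(0.27) = 0.5100
−0.05·log₂(0.05) = 0.2161
−0.20·log₂(0.20) = 0.4644
−0.17·log₂(0.17) = 0.4346
−0.25·log₂(0.25) = 0.5000
−0.06·log₂(0.06) = 0.2435
Sum ≈ 2.3686 → 2.369 bits.

2.369 bits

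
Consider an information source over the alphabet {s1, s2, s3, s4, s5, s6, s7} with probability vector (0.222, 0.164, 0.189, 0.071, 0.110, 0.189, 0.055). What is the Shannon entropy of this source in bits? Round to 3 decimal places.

2.670 bits

H = −Σ pᵢ log₂ pᵢ.
−0.222·log₂(0.222) = 0.4820
−0.164·log₂(0.164) = 0.4278
−0.189·log₂(0.189) = 0.4543
−0.071·log₂(0.071) = 0.2709
−0.110·log₂(0.110) = 0.3503
−0.189·log₂(0.189) = 0.4543
−0.055·log₂(0.055) = 0.2301
Sum ≈ 2.6697 → 2.670 bits.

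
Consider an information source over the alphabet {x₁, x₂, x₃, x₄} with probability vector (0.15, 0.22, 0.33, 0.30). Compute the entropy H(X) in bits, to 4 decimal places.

H = −Σ pᵢ log₂ pᵢ.
−0.15·log₂(0.15) = 0.4105
−0.22·log₂(0.22) = 0.4806
−0.33·log₂(0.33) = 0.5278
−0.30·log₂(0.30) = 0.5211
Sum ≈ 1.9400 → 1.9400 bits.

1.9400 bits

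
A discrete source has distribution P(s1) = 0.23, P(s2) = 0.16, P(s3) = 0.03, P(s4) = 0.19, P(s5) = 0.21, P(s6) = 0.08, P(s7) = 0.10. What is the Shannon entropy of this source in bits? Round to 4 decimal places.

H = −Σ pᵢ log₂ pᵢ.
−0.23·log₂(0.23) = 0.4877
−0.16·log₂(0.16) = 0.4230
−0.03·log₂(0.03) = 0.1518
−0.19·log₂(0.19) = 0.4552
−0.21·log₂(0.21) = 0.4728
−0.08·log₂(0.08) = 0.2915
−0.10·log₂(0.10) = 0.3322
Sum ≈ 2.6142 → 2.6142 bits.

2.6142 bits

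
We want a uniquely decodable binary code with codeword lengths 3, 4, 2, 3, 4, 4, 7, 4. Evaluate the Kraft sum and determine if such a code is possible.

0.7578125; yes

With common denominator 2^7 = 128: Σ 2^(−ℓᵢ) = 16/128 + 8/128 + 32/128 + 16/128 + 8/128 + 8/128 + 1/128 + 8/128 = 97/128 = 0.7578125.
Kraft's inequality requires Σ ≤ 1; here Σ = 0.7578125 ≤ 1, so such a prefix code exists.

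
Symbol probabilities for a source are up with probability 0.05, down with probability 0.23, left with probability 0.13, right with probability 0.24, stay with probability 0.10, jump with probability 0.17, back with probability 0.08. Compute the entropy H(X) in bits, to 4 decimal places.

H = −Σ pᵢ log₂ pᵢ.
−0.05·log₂(0.05) = 0.2161
−0.23·log₂(0.23) = 0.4877
−0.13·log₂(0.13) = 0.3826
−0.24·log₂(0.24) = 0.4941
−0.10·log₂(0.10) = 0.3322
−0.17·log₂(0.17) = 0.4346
−0.08·log₂(0.08) = 0.2915
Sum ≈ 2.6388 → 2.6388 bits.

2.6388 bits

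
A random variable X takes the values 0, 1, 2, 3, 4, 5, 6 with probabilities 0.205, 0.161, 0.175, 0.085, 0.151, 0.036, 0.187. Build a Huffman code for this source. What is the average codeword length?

2.729 bits/symbol

Repeatedly combine the two least-probable nodes; the expected code length is the sum of the merged weights.
merge 9/250 + 17/200 → 121/1000
merge 121/1000 + 151/1000 → 34/125
merge 161/1000 + 7/40 → 42/125
merge 187/1000 + 41/200 → 49/125
merge 34/125 + 42/125 → 76/125
merge 49/125 + 76/125 → 1
L = 121/1000 + 34/125 + 42/125 + 49/125 + 76/125 + 1 = 2729/1000 = 2.729 bits/symbol.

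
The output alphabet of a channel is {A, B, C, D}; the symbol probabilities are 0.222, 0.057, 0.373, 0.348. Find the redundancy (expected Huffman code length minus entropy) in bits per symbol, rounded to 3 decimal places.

Entropy H = −Σ p log₂ p ≈ 1.7783 bits.
Huffman merges: 57/1000+111/500→279/1000; 279/1000+87/250→627/1000; 373/1000+627/1000→1. L = 953/500 ≈ 1.9060.
L − H = 1.9060 − 1.7783 = 0.128 bits.

0.128 bits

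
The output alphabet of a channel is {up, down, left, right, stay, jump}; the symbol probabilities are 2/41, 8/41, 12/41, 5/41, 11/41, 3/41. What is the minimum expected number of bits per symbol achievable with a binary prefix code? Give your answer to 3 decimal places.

Repeatedly combine the two least-probable nodes; the expected code length is the sum of the merged weights.
merge 2/41 + 3/41 → 5/41
merge 5/41 + 5/41 → 10/41
merge 8/41 + 10/41 → 18/41
merge 11/41 + 12/41 → 23/41
merge 18/41 + 23/41 → 1
L = 5/41 + 10/41 + 18/41 + 23/41 + 1 = 97/41 ≈ 2.366 bits/symbol.

2.366 bits/symbol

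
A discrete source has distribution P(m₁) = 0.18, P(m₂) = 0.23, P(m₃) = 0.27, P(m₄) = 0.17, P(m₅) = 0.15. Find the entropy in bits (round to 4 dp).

2.2881 bits

H = −Σ pᵢ log₂ pᵢ.
−0.18·log₂(0.18) = 0.4453
−0.23·log₂(0.23) = 0.4877
−0.27·log₂(0.27) = 0.5100
−0.17·log₂(0.17) = 0.4346
−0.15·log₂(0.15) = 0.4105
Sum ≈ 2.2881 → 2.2881 bits.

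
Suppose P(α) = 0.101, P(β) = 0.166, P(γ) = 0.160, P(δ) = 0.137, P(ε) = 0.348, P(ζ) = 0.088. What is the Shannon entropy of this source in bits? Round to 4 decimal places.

2.4185 bits

H = −Σ pᵢ log₂ pᵢ.
−0.101·log₂(0.101) = 0.3341
−0.166·log₂(0.166) = 0.4301
−0.160·log₂(0.160) = 0.4230
−0.137·log₂(0.137) = 0.3929
−0.348·log₂(0.348) = 0.5299
−0.088·log₂(0.088) = 0.3086
Sum ≈ 2.4185 → 2.4185 bits.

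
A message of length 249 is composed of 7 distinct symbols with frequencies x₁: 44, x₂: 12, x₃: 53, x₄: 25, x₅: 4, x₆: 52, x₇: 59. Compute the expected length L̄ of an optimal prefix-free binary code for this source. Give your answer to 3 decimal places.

Probabilities are the counts divided by 249.
Repeatedly combine the two least-probable nodes; the expected code length is the sum of the merged weights.
merge 4/249 + 4/83 → 16/249
merge 16/249 + 25/249 → 41/249
merge 41/249 + 44/249 → 85/249
merge 52/249 + 53/249 → 35/83
merge 59/249 + 85/249 → 48/83
merge 35/83 + 48/83 → 1
L = 16/249 + 41/249 + 85/249 + 35/83 + 48/83 + 1 = 640/249 ≈ 2.570 bits/symbol.

2.570 bits/symbol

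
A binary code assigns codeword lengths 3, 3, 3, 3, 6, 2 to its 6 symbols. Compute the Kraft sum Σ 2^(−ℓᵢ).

With common denominator 2^6 = 64: Σ 2^(−ℓᵢ) = 8/64 + 8/64 + 8/64 + 8/64 + 1/64 + 16/64 = 49/64 = 0.765625.

0.765625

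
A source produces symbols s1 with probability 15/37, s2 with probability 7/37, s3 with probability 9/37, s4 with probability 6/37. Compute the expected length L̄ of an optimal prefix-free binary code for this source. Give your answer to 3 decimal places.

Repeatedly combine the two least-probable nodes; the expected code length is the sum of the merged weights.
merge 6/37 + 7/37 → 13/37
merge 9/37 + 13/37 → 22/37
merge 15/37 + 22/37 → 1
L = 13/37 + 22/37 + 1 = 72/37 ≈ 1.946 bits/symbol.

1.946 bits/symbol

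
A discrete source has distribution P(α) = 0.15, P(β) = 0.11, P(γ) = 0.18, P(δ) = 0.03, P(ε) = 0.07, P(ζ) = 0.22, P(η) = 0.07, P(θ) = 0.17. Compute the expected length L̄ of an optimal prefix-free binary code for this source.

2.87 bits/symbol

Repeatedly combine the two least-probable nodes; the expected code length is the sum of the merged weights.
merge 3/100 + 7/100 → 1/10
merge 7/100 + 1/10 → 17/100
merge 11/100 + 3/20 → 13/50
merge 17/100 + 17/100 → 17/50
merge 9/50 + 11/50 → 2/5
merge 13/50 + 17/50 → 3/5
merge 2/5 + 3/5 → 1
L = 1/10 + 17/100 + 13/50 + 17/50 + 2/5 + 3/5 + 1 = 287/100 = 2.87 bits/symbol.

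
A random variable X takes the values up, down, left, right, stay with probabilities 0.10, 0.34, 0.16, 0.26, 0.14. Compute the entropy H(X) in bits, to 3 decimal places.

2.187 bits

H = −Σ pᵢ log₂ pᵢ.
−0.10·log₂(0.10) = 0.3322
−0.34·log₂(0.34) = 0.5292
−0.16·log₂(0.16) = 0.4230
−0.26·log₂(0.26) = 0.5053
−0.14·log₂(0.14) = 0.3971
Sum ≈ 2.1868 → 2.187 bits.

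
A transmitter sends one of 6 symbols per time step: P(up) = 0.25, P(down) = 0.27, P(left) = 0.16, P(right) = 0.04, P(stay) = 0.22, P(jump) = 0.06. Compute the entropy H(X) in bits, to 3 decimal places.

H = −Σ pᵢ log₂ pᵢ.
−0.25·log₂(0.25) = 0.5000
−0.27·log₂(0.27) = 0.5100
−0.16·log₂(0.16) = 0.4230
−0.04·log₂(0.04) = 0.1858
−0.22·log₂(0.22) = 0.4806
−0.06·log₂(0.06) = 0.2435
Sum ≈ 2.3429 → 2.343 bits.

2.343 bits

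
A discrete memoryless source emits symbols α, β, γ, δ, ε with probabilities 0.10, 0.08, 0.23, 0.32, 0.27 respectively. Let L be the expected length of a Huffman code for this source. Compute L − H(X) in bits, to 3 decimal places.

Entropy H = −Σ p log₂ p ≈ 2.1474 bits.
Huffman merges: 2/25+1/10→9/50; 9/50+23/100→41/100; 27/100+8/25→59/100; 41/100+59/100→1. L = 109/50 ≈ 2.1800.
L − H = 2.1800 − 2.1474 = 0.033 bits.

0.033 bits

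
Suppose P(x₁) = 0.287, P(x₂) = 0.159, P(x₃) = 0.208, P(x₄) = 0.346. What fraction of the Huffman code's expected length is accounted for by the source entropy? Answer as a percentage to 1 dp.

97.0%

Entropy H = −Σ p log₂ p ≈ 1.9396 bits.
Huffman merges: 159/1000+26/125→367/1000; 287/1000+173/500→633/1000; 367/1000+633/1000→1. L = 2 ≈ 2.0000.
Efficiency = H/L = 1.9396/2.0000 = 97.0%.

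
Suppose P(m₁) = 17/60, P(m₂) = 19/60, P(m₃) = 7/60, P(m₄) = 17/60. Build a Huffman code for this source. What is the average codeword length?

2 bits/symbol

Repeatedly combine the two least-probable nodes; the expected code length is the sum of the merged weights.
merge 7/60 + 17/60 → 2/5
merge 17/60 + 19/60 → 3/5
merge 2/5 + 3/5 → 1
L = 2/5 + 3/5 + 1 = 2 bits/symbol.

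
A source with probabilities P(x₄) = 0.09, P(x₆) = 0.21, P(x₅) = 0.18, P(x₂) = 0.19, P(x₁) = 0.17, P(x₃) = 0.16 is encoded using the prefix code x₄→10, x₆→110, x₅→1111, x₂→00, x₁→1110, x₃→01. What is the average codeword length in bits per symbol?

2.91 bits/symbol

L̄ = Σ pᵢ·ℓᵢ = 0.09·2 + 0.21·3 + 0.18·4 + 0.19·2 + 0.17·4 + 0.16·2 = 2.91 bits/symbol.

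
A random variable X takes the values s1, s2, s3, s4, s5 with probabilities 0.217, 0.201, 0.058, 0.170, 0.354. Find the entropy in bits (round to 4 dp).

H = −Σ pᵢ log₂ pᵢ.
−0.217·log₂(0.217) = 0.4783
−0.201·log₂(0.201) = 0.4653
−0.058·log₂(0.058) = 0.2383
−0.170·log₂(0.170) = 0.4346
−0.354·log₂(0.354) = 0.5304
Sum ≈ 2.1468 → 2.1468 bits.

2.1468 bits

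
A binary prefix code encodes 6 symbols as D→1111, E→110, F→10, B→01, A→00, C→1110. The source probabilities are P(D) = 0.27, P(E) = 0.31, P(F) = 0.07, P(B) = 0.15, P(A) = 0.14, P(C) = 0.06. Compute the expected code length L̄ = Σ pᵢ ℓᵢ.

L̄ = Σ pᵢ·ℓᵢ = 0.27·4 + 0.31·3 + 0.07·2 + 0.15·2 + 0.14·2 + 0.06·4 = 2.97 bits/symbol.

2.97 bits/symbol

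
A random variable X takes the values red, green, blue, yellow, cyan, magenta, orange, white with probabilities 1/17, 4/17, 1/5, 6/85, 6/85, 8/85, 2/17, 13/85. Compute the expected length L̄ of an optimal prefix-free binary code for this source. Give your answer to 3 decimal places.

2.859 bits/symbol

Repeatedly combine the two least-probable nodes; the expected code length is the sum of the merged weights.
merge 1/17 + 6/85 → 11/85
merge 6/85 + 8/85 → 14/85
merge 2/17 + 11/85 → 21/85
merge 13/85 + 14/85 → 27/85
merge 1/5 + 4/17 → 37/85
merge 21/85 + 27/85 → 48/85
merge 37/85 + 48/85 → 1
L = 11/85 + 14/85 + 21/85 + 27/85 + 37/85 + 48/85 + 1 = 243/85 ≈ 2.859 bits/symbol.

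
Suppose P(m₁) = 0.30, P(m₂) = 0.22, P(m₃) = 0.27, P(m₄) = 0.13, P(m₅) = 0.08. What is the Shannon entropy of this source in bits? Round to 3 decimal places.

H = −Σ pᵢ log₂ pᵢ.
−0.30·log₂(0.30) = 0.5211
−0.22·log₂(0.22) = 0.4806
−0.27·log₂(0.27) = 0.5100
−0.13·log₂(0.13) = 0.3826
−0.08·log₂(0.08) = 0.2915
Sum ≈ 2.1858 → 2.186 bits.

2.186 bits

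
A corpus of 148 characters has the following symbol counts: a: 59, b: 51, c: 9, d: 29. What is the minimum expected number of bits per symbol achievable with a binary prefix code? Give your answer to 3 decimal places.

Probabilities are the counts divided by 148.
Repeatedly combine the two least-probable nodes; the expected code length is the sum of the merged weights.
merge 9/148 + 29/148 → 19/74
merge 19/74 + 51/148 → 89/148
merge 59/148 + 89/148 → 1
L = 19/74 + 89/148 + 1 = 275/148 ≈ 1.858 bits/symbol.

1.858 bits/symbol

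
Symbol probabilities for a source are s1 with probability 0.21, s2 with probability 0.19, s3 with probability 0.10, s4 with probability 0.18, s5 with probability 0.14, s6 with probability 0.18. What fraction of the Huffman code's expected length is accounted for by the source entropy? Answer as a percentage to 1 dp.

98.0%

Entropy H = −Σ p log₂ p ≈ 2.5480 bits.
Huffman merges: 1/10+7/50→6/25; 9/50+9/50→9/25; 19/100+21/100→2/5; 6/25+9/25→3/5; 2/5+3/5→1. L = 13/5 ≈ 2.6000.
Efficiency = H/L = 2.5480/2.6000 = 98.0%.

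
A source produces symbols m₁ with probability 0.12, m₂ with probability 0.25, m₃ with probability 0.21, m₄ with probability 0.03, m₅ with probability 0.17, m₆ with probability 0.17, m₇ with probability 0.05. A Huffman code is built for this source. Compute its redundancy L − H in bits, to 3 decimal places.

0.043 bits

Entropy H = −Σ p log₂ p ≈ 2.5769 bits.
Huffman merges: 3/100+1/20→2/25; 2/25+3/25→1/5; 17/100+17/100→17/50; 1/5+21/100→41/100; 1/4+17/50→59/100; 41/100+59/100→1. L = 131/50 ≈ 2.6200.
L − H = 2.6200 − 2.5769 = 0.043 bits.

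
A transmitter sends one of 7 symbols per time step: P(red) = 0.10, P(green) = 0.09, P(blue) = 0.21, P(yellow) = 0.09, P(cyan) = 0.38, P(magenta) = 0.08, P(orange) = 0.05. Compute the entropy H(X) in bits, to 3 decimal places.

2.468 bits

H = −Σ pᵢ log₂ pᵢ.
−0.10·log₂(0.10) = 0.3322
−0.09·log₂(0.09) = 0.3127
−0.21·log₂(0.21) = 0.4728
−0.09·log₂(0.09) = 0.3127
−0.38·log₂(0.38) = 0.5305
−0.08·log₂(0.08) = 0.2915
−0.05·log₂(0.05) = 0.2161
Sum ≈ 2.4684 → 2.468 bits.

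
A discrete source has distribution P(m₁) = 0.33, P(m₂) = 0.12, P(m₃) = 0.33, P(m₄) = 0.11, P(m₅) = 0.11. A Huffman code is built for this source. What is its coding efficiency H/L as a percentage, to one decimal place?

95.6%

Entropy H = −Σ p log₂ p ≈ 2.1233 bits.
Huffman merges: 11/100+11/100→11/50; 3/25+11/50→17/50; 33/100+33/100→33/50; 17/50+33/50→1. L = 111/50 ≈ 2.2200.
Efficiency = H/L = 2.1233/2.2200 = 95.6%.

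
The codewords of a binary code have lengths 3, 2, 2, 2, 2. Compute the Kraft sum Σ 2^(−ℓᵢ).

1.125

With common denominator 2^3 = 8: Σ 2^(−ℓᵢ) = 1/8 + 2/8 + 2/8 + 2/8 + 2/8 = 9/8 = 1.125.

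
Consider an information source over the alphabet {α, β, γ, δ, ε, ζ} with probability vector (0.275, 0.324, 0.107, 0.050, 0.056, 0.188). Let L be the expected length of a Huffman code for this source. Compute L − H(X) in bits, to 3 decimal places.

0.033 bits

Entropy H = −Σ p log₂ p ≈ 2.2863 bits.
Huffman merges: 1/20+7/125→53/500; 53/500+107/1000→213/1000; 47/250+213/1000→401/1000; 11/40+81/250→599/1000; 401/1000+599/1000→1. L = 2319/1000 ≈ 2.3190.
L − H = 2.3190 − 2.2863 = 0.033 bits.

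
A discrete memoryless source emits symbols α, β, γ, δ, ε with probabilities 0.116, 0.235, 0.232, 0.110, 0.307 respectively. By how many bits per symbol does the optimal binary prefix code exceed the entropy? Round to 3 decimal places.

0.012 bits

Entropy H = −Σ p log₂ p ≈ 2.2138 bits.
Huffman merges: 11/100+29/250→113/500; 113/500+29/125→229/500; 47/200+307/1000→271/500; 229/500+271/500→1. L = 1113/500 ≈ 2.2260.
L − H = 2.2260 − 2.2138 = 0.012 bits.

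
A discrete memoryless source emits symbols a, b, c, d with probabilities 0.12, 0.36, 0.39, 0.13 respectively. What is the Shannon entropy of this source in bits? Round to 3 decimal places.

H = −Σ pᵢ log₂ pᵢ.
−0.12·log₂(0.12) = 0.3671
−0.36·log₂(0.36) = 0.5306
−0.39·log₂(0.39) = 0.5298
−0.13·log₂(0.13) = 0.3826
Sum ≈ 1.8101 → 1.810 bits.

1.810 bits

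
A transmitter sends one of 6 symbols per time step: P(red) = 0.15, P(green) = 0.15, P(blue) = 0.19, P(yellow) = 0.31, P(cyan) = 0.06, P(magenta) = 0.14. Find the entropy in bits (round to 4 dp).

H = −Σ pᵢ log₂ pᵢ.
−0.15·log₂(0.15) = 0.4105
−0.15·log₂(0.15) = 0.4105
−0.19·log₂(0.19) = 0.4552
−0.31·log₂(0.31) = 0.5238
−0.06·log₂(0.06) = 0.2435
−0.14·log₂(0.14) = 0.3971
Sum ≈ 2.4408 → 2.4408 bits.

2.4408 bits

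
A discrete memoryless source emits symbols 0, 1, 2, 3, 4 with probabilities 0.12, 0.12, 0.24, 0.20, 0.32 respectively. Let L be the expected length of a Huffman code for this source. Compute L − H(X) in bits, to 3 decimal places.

0.021 bits

Entropy H = −Σ p log₂ p ≈ 2.2187 bits.
Huffman merges: 3/25+3/25→6/25; 1/5+6/25→11/25; 6/25+8/25→14/25; 11/25+14/25→1. L = 56/25 ≈ 2.2400.
L − H = 2.2400 − 2.2187 = 0.021 bits.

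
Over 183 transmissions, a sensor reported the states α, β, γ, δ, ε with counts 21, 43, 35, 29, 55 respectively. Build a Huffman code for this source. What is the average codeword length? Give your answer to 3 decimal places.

2.273 bits/symbol

Probabilities are the counts divided by 183.
Repeatedly combine the two least-probable nodes; the expected code length is the sum of the merged weights.
merge 7/61 + 29/183 → 50/183
merge 35/183 + 43/183 → 26/61
merge 50/183 + 55/183 → 35/61
merge 26/61 + 35/61 → 1
L = 50/183 + 26/61 + 35/61 + 1 = 416/183 ≈ 2.273 bits/symbol.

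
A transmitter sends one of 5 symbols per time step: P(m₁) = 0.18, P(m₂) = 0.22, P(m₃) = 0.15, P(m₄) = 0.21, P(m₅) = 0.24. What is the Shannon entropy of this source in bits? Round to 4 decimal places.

2.3034 bits

H = −Σ pᵢ log₂ pᵢ.
−0.18·log₂(0.18) = 0.4453
−0.22·log₂(0.22) = 0.4806
−0.15·log₂(0.15) = 0.4105
−0.21·log₂(0.21) = 0.4728
−0.24·log₂(0.24) = 0.4941
Sum ≈ 2.3034 → 2.3034 bits.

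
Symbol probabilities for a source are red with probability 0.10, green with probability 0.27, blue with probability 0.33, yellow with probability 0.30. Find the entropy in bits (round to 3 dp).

H = −Σ pᵢ log₂ pᵢ.
−0.10·log₂(0.10) = 0.3322
−0.27·log₂(0.27) = 0.5100
−0.33·log₂(0.33) = 0.5278
−0.30·log₂(0.30) = 0.5211
Sum ≈ 1.8911 → 1.891 bits.

1.891 bits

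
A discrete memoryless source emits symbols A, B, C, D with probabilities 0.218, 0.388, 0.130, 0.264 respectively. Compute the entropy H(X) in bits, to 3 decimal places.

H = −Σ pᵢ log₂ pᵢ.
−0.218·log₂(0.218) = 0.4791
−0.388·log₂(0.388) = 0.5300
−0.130·log₂(0.130) = 0.3826
−0.264·log₂(0.264) = 0.5072
Sum ≈ 1.8989 → 1.899 bits.

1.899 bits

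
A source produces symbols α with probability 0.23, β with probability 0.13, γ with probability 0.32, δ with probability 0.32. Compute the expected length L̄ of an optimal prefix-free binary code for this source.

Repeatedly combine the two least-probable nodes; the expected code length is the sum of the merged weights.
merge 13/100 + 23/100 → 9/25
merge 8/25 + 8/25 → 16/25
merge 9/25 + 16/25 → 1
L = 9/25 + 16/25 + 1 = 2 bits/symbol.

2 bits/symbol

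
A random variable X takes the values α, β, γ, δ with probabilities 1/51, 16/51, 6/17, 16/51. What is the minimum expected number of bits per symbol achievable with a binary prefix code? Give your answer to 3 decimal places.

Repeatedly combine the two least-probable nodes; the expected code length is the sum of the merged weights.
merge 1/51 + 16/51 → 1/3
merge 16/51 + 1/3 → 11/17
merge 6/17 + 11/17 → 1
L = 1/3 + 11/17 + 1 = 101/51 ≈ 1.980 bits/symbol.

1.980 bits/symbol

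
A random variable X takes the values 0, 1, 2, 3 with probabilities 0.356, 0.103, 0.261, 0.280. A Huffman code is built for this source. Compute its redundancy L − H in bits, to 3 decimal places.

0.112 bits

Entropy H = −Σ p log₂ p ≈ 1.8882 bits.
Huffman merges: 103/1000+261/1000→91/250; 7/25+89/250→159/250; 91/250+159/250→1. L = 2 ≈ 2.0000.
L − H = 2.0000 − 1.8882 = 0.112 bits.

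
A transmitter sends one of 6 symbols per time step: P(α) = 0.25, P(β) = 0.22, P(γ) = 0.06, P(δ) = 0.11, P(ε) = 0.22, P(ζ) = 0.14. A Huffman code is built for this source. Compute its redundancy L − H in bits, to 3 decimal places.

0.028 bits

Entropy H = −Σ p log₂ p ≈ 2.4521 bits.
Huffman merges: 3/50+11/100→17/100; 7/50+17/100→31/100; 11/50+11/50→11/25; 1/4+31/100→14/25; 11/25+14/25→1. L = 62/25 ≈ 2.4800.
L − H = 2.4800 − 2.4521 = 0.028 bits.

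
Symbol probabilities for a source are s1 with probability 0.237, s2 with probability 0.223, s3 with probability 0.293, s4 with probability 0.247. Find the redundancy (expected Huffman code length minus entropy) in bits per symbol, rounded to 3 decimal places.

0.008 bits

Entropy H = −Σ p log₂ p ≈ 1.9922 bits.
Huffman merges: 223/1000+237/1000→23/50; 247/1000+293/1000→27/50; 23/50+27/50→1. L = 2 ≈ 2.0000.
L − H = 2.0000 − 1.9922 = 0.008 bits.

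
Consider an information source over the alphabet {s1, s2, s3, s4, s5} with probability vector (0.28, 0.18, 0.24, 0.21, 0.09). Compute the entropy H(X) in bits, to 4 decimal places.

H = −Σ pᵢ log₂ pᵢ.
−0.28·log₂(0.28) = 0.5142
−0.18·log₂(0.18) = 0.4453
−0.24·log₂(0.24) = 0.4941
−0.21·log₂(0.21) = 0.4728
−0.09·log₂(0.09) = 0.3127
Sum ≈ 2.2391 → 2.2391 bits.

2.2391 bits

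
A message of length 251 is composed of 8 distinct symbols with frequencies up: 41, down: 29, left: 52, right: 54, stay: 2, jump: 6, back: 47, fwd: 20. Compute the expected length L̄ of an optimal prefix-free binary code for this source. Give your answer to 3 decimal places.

2.721 bits/symbol

Probabilities are the counts divided by 251.
Repeatedly combine the two least-probable nodes; the expected code length is the sum of the merged weights.
merge 2/251 + 6/251 → 8/251
merge 8/251 + 20/251 → 28/251
merge 28/251 + 29/251 → 57/251
merge 41/251 + 47/251 → 88/251
merge 52/251 + 54/251 → 106/251
merge 57/251 + 88/251 → 145/251
merge 106/251 + 145/251 → 1
L = 8/251 + 28/251 + 57/251 + 88/251 + 106/251 + 145/251 + 1 = 683/251 ≈ 2.721 bits/symbol.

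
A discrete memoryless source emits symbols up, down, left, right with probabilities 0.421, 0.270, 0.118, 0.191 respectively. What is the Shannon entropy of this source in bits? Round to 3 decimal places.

1.855 bits

H = −Σ pᵢ log₂ pᵢ.
−0.421·log₂(0.421) = 0.5255
−0.270·log₂(0.270) = 0.5100
−0.118·log₂(0.118) = 0.3638
−0.191·log₂(0.191) = 0.4562
Sum ≈ 1.8555 → 1.855 bits.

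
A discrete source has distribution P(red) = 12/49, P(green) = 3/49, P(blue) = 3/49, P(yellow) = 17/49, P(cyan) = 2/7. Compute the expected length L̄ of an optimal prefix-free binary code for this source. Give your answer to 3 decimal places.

2.122 bits/symbol

Repeatedly combine the two least-probable nodes; the expected code length is the sum of the merged weights.
merge 3/49 + 3/49 → 6/49
merge 6/49 + 12/49 → 18/49
merge 2/7 + 17/49 → 31/49
merge 18/49 + 31/49 → 1
L = 6/49 + 18/49 + 31/49 + 1 = 104/49 ≈ 2.122 bits/symbol.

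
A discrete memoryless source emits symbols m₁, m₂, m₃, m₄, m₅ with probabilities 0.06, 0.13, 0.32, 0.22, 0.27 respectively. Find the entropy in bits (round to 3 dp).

H = −Σ pᵢ log₂ pᵢ.
−0.06·log₂(0.06) = 0.2435
−0.13·log₂(0.13) = 0.3826
−0.32·log₂(0.32) = 0.5260
−0.22·log₂(0.22) = 0.4806
−0.27·log₂(0.27) = 0.5100
Sum ≈ 2.1428 → 2.143 bits.

2.143 bits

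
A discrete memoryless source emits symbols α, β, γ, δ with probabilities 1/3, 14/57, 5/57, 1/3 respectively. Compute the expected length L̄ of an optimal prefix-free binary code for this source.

2 bits/symbol

Repeatedly combine the two least-probable nodes; the expected code length is the sum of the merged weights.
merge 5/57 + 14/57 → 1/3
merge 1/3 + 1/3 → 2/3
merge 1/3 + 2/3 → 1
L = 1/3 + 2/3 + 1 = 2 bits/symbol.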